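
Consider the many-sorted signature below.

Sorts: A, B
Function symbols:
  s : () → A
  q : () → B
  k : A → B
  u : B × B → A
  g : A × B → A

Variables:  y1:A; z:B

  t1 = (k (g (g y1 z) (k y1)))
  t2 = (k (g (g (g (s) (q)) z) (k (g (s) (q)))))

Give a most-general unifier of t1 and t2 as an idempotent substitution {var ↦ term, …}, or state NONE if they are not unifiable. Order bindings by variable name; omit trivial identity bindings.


{y1 ↦ (g (s) (q))}


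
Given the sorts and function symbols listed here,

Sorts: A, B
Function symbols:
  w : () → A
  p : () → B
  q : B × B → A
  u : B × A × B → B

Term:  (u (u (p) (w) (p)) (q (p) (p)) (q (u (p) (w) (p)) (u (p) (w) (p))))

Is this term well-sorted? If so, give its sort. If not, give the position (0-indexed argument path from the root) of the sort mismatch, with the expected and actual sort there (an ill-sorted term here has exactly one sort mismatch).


ill-sorted at position [2]: expected B, got A

    (p) : B
    (w) : A
    (p) : B
  (u (p) (w) (p)) : B
    (p) : B
    (p) : B
  (q (p) (p)) : A
      (p) : B
      (w) : A
      (p) : B
    (u (p) (w) (p)) : B
      (p) : B
      (w) : A
      (p) : B
    (u (p) (w) (p)) : B
  (q (u (p) (w) (p)) (u (p) (w) (p))) : A
(u (u (p) (w) (p)) (q (p) (p)) (q (u (p) (w) (p)) (u (p) (w) (p)))) : ✗ arg 2 at [2] has sort A, expected B


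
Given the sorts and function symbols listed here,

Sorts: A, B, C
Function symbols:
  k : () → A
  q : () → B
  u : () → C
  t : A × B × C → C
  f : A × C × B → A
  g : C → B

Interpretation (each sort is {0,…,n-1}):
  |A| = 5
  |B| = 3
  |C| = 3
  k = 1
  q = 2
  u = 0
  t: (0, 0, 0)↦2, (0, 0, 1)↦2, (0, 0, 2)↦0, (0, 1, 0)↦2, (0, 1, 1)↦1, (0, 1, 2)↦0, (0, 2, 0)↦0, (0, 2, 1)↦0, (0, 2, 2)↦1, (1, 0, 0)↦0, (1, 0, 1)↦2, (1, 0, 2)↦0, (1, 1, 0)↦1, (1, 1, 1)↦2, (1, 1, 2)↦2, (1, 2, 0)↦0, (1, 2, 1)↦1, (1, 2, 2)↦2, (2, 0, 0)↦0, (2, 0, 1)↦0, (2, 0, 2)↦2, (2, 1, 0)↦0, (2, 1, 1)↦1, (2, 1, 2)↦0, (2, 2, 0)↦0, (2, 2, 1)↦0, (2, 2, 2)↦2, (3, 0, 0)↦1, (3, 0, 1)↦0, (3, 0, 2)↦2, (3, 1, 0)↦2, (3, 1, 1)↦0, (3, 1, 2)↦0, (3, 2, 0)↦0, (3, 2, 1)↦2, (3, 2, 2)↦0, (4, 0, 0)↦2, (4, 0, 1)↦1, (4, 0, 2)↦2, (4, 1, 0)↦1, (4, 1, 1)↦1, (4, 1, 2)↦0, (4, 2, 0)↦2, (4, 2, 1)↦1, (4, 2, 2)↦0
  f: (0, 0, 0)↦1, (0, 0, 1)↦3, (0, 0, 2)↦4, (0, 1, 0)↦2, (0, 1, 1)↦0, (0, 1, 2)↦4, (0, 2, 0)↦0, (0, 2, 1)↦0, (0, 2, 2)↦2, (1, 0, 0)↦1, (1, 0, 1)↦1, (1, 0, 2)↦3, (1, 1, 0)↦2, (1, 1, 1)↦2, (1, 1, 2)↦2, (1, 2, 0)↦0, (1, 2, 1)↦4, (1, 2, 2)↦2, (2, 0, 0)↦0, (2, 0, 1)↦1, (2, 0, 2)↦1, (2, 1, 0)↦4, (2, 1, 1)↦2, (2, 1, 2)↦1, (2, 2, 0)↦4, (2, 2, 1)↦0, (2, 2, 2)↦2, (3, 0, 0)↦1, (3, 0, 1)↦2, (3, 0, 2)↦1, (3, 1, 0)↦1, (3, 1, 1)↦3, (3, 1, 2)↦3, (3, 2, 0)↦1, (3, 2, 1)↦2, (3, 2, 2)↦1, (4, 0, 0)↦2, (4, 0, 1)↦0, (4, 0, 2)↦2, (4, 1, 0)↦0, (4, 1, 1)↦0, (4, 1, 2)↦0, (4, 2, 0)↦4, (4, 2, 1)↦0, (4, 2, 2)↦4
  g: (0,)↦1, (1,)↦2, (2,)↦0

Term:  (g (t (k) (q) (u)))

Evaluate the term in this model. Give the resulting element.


value = 1

  k = 1
  q = 2
  u = 0
  (t (k) (q) (u)) = t(1, 2, 0) = 0
  (g (t (k) (q) (u))) = g(0,) = 1


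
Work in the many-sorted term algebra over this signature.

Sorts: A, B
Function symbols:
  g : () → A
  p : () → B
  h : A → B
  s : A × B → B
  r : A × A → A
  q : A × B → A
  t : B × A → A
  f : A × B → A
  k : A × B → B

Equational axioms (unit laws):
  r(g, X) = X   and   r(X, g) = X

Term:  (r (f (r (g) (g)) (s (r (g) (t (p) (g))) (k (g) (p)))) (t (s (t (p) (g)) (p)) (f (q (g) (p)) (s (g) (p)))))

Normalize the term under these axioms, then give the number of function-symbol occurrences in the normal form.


1. (r (f (r (g) (g)) (s (r (g) (t (p) (g))) (k (g) (p)))) (t (s (t (p) (g)) (p)) (f (q (g) (p)) (s (g) (p)))))  →  (r (f (g) (s (r (g) (t (p) (g))) (k (g) (p)))) (t (s (t (p) (g)) (p)) (f (q (g) (p)) (s (g) (p)))))
2. (r (f (g) (s (r (g) (t (p) (g))) (k (g) (p)))) (t (s (t (p) (g)) (p)) (f (q (g) (p)) (s (g) (p)))))  →  (r (f (g) (s (t (p) (g)) (k (g) (p)))) (t (s (t (p) (g)) (p)) (f (q (g) (p)) (s (g) (p)))))
normal form: (r (f (g) (s (t (p) (g)) (k (g) (p)))) (t (s (t (p) (g)) (p)) (f (q (g) (p)) (s (g) (p)))))

size = 23


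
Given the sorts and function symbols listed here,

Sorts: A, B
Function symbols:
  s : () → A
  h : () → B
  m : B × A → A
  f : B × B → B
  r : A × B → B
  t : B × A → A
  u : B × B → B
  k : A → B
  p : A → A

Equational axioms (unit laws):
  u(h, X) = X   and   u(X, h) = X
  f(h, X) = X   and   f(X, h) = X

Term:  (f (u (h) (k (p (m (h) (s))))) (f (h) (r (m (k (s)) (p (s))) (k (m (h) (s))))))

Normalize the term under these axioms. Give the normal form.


1. (f (u (h) (k (p (m (h) (s))))) (f (h) (r (m (k (s)) (p (s))) (k (m (h) (s))))))  →  (f (k (p (m (h) (s)))) (f (h) (r (m (k (s)) (p (s))) (k (m (h) (s))))))
2. (f (k (p (m (h) (s)))) (f (h) (r (m (k (s)) (p (s))) (k (m (h) (s))))))  →  (f (k (p (m (h) (s)))) (r (m (k (s)) (p (s))) (k (m (h) (s)))))

normal form = (f (k (p (m (h) (s)))) (r (m (k (s)) (p (s))) (k (m (h) (s)))))


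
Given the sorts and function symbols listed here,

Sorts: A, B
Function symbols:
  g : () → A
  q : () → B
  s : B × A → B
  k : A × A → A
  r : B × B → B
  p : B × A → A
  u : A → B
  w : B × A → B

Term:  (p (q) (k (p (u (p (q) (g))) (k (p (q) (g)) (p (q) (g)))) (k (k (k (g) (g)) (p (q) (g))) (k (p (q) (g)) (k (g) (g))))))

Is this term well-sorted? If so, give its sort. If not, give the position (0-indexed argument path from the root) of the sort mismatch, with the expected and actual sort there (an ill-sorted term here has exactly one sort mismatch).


well-sorted; sort = A

  (q) : B
          (q) : B
          (g) : A
        (p (q) (g)) : A
      (u (p (q) (g))) : B
          (q) : B
          (g) : A
        (p (q) (g)) : A
          (q) : B
          (g) : A
        (p (q) (g)) : A
      (k (p (q) (g)) (p (q) (g))) : A
    (p (u (p (q) (g))) (k (p (q) (g)) (p (q) (g)))) : A
          (g) : A
          (g) : A
        (k (g) (g)) : A
          (q) : B
          (g) : A
        (p (q) (g)) : A
      (k (k (g) (g)) (p (q) (g))) : A
          (q) : B
          (g) : A
        (p (q) (g)) : A
          (g) : A
          (g) : A
        (k (g) (g)) : A
      (k (p (q) (g)) (k (g) (g))) : A
    (k (k (k (g) (g)) (p (q) (g))) (k (p (q) (g)) (k (g) (g)))) : A
  (k (p (u (p (q) (g))) (k (p (q) (g)) (p (q) (g)))) (k (k (k (g) (g)) (p (q) (g))) (k (p (q) (g)) (k (g) (g))))) : A
(p (q) (k (p (u (p (q) (g))) (k (p (q) (g)) (p (q) (g)))) (k (k (k (g) (g)) (p (q) (g))) (k (p (q) (g)) (k (g) (g)))))) : A


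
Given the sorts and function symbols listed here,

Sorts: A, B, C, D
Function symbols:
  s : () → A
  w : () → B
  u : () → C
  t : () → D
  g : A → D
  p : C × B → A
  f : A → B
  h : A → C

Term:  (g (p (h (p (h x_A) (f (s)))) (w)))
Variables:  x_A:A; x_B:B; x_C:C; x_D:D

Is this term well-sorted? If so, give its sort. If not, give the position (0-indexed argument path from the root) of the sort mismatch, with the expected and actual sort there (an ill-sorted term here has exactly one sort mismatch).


well-sorted; sort = D

          x_A : A
        (h x_A) : C
          (s) : A
        (f (s)) : B
      (p (h x_A) (f (s))) : A
    (h (p (h x_A) (f (s)))) : C
    (w) : B
  (p (h (p (h x_A) (f (s)))) (w)) : A
(g (p (h (p (h x_A) (f (s)))) (w))) : D


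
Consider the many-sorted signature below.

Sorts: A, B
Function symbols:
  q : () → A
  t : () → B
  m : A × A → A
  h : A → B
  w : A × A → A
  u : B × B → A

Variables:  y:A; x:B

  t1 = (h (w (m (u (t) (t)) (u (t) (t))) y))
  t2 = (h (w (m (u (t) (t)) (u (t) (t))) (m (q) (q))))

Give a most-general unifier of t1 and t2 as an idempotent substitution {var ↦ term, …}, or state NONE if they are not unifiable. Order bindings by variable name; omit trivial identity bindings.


{y ↦ (m (q) (q))}


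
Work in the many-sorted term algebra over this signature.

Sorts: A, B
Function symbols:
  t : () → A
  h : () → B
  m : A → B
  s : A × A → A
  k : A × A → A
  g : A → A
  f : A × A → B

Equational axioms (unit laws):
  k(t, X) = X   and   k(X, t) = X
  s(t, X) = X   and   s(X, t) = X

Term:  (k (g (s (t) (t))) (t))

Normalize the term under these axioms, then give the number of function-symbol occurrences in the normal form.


1. (k (g (s (t) (t))) (t))  →  (g (s (t) (t)))
2. (g (s (t) (t)))  →  (g (t))
normal form: (g (t))

size = 2


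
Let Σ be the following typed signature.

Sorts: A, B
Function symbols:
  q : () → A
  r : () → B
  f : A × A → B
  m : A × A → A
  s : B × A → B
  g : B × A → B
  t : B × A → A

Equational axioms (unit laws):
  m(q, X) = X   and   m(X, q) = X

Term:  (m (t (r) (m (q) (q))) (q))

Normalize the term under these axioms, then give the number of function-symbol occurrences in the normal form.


size = 3

1. (m (t (r) (m (q) (q))) (q))  →  (t (r) (m (q) (q)))
2. (t (r) (m (q) (q)))  →  (t (r) (q))
normal form: (t (r) (q))


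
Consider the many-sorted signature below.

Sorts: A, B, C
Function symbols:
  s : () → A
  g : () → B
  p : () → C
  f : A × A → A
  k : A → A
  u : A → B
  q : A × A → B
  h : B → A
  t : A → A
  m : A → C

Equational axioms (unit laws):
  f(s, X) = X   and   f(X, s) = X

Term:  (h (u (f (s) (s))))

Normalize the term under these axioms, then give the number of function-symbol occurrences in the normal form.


1. (h (u (f (s) (s))))  →  (h (u (s)))
normal form: (h (u (s)))

size = 3


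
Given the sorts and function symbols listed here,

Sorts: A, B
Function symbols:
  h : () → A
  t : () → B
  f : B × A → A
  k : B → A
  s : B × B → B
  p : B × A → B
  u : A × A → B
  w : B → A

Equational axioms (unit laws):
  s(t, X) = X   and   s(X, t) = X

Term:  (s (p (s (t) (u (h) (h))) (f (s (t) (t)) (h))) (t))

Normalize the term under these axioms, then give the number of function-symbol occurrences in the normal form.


size = 7

1. (s (p (s (t) (u (h) (h))) (f (s (t) (t)) (h))) (t))  →  (p (s (t) (u (h) (h))) (f (s (t) (t)) (h)))
2. (p (s (t) (u (h) (h))) (f (s (t) (t)) (h)))  →  (p (u (h) (h)) (f (s (t) (t)) (h)))
3. (p (u (h) (h)) (f (s (t) (t)) (h)))  →  (p (u (h) (h)) (f (t) (h)))
normal form: (p (u (h) (h)) (f (t) (h)))


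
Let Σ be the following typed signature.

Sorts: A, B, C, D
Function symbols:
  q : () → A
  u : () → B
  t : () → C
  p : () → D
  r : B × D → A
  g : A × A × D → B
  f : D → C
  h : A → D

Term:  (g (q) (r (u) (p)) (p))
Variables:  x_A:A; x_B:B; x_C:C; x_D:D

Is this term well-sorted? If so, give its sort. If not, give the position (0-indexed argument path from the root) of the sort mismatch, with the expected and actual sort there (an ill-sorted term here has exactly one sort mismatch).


  (q) : A
    (u) : B
    (p) : D
  (r (u) (p)) : A
  (p) : D
(g (q) (r (u) (p)) (p)) : B

well-sorted; sort = B


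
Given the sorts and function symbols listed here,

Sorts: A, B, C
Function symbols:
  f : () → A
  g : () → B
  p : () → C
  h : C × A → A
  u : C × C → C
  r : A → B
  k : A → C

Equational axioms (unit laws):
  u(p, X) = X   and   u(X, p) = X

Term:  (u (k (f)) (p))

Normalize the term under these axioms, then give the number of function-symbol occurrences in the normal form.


size = 2

1. (u (k (f)) (p))  →  (k (f))
normal form: (k (f))


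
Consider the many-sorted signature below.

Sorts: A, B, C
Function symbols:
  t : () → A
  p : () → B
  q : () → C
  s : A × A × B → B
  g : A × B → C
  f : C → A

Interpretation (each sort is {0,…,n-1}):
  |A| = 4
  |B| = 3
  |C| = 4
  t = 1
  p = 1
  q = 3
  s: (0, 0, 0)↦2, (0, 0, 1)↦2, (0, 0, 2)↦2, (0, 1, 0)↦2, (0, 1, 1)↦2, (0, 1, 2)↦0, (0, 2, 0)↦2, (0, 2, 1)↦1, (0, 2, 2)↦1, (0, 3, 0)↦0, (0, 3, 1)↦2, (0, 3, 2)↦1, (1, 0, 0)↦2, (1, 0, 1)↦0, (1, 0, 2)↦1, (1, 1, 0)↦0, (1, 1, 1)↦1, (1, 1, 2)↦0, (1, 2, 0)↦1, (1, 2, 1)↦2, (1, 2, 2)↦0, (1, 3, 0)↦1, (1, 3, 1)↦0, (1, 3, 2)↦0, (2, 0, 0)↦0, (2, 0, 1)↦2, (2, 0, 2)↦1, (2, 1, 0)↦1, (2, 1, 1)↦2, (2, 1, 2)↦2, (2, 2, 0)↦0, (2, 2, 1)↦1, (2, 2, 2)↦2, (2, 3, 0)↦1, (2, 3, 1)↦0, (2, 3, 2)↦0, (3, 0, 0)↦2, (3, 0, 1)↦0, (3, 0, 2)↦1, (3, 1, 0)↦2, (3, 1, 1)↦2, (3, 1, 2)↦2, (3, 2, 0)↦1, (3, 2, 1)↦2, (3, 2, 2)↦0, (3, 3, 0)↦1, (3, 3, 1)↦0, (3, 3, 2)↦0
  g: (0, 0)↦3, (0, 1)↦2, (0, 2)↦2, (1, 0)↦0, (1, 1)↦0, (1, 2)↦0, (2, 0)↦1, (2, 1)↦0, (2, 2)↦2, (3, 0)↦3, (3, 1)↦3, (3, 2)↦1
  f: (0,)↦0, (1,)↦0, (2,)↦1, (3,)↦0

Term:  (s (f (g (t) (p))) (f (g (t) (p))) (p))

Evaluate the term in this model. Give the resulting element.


value = 2

  t = 1
  p = 1
  (g (t) (p)) = g(1, 1) = 0
  (f (g (t) (p))) = f(0,) = 0
  t = 1
  p = 1
  (g (t) (p)) = g(1, 1) = 0
  (f (g (t) (p))) = f(0,) = 0
  p = 1
  (s (f (g (t) (p))) (f (g (t) (p))) (p)) = s(0, 0, 1) = 2


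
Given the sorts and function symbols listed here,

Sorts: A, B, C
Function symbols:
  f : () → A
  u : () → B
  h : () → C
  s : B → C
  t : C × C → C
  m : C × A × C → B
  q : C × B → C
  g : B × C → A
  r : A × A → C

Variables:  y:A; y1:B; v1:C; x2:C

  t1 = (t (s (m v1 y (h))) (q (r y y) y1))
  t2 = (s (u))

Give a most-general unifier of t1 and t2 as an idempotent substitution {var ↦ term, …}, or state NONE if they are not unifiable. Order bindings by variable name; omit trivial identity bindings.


NONE (not unifiable)

head clash or occurs-check failure — not unifiable


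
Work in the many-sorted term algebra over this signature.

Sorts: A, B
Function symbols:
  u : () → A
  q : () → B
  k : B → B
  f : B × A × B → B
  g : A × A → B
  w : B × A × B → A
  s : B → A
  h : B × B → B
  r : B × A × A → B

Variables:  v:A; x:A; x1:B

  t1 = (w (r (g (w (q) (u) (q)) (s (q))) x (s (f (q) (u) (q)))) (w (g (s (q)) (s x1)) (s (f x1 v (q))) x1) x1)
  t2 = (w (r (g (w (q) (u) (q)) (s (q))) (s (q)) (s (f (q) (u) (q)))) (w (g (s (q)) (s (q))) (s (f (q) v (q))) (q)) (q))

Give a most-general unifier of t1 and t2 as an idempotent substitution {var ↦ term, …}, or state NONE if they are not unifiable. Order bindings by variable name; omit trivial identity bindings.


{x ↦ (s (q)), x1 ↦ (q)}


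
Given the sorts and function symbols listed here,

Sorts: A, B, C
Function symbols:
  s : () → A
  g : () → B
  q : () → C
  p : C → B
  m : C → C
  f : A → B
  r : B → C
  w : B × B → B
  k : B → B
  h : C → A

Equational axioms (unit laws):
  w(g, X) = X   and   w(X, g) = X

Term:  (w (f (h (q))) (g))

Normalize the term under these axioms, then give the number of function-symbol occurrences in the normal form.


1. (w (f (h (q))) (g))  →  (f (h (q)))
normal form: (f (h (q)))

size = 3


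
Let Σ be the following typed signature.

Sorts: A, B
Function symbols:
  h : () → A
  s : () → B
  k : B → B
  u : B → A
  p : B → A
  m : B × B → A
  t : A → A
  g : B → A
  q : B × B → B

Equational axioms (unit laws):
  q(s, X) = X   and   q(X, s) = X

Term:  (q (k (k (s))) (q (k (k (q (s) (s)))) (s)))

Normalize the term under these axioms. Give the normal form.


1. (q (k (k (s))) (q (k (k (q (s) (s)))) (s)))  →  (q (k (k (s))) (k (k (q (s) (s)))))
2. (q (k (k (s))) (k (k (q (s) (s)))))  →  (q (k (k (s))) (k (k (s))))

normal form = (q (k (k (s))) (k (k (s))))


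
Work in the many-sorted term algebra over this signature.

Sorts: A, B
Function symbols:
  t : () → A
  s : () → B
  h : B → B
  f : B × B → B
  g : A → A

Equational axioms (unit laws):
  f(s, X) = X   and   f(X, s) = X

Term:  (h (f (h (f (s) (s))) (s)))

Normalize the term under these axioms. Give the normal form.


1. (h (f (h (f (s) (s))) (s)))  →  (h (h (f (s) (s))))
2. (h (h (f (s) (s))))  →  (h (h (s)))

normal form = (h (h (s)))


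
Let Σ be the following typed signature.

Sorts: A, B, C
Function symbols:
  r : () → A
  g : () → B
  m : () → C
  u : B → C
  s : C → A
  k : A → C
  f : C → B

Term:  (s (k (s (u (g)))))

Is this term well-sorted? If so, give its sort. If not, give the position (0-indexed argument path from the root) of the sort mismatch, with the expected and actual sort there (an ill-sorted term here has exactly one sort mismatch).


        (g) : B
      (u (g)) : C
    (s (u (g))) : A
  (k (s (u (g)))) : C
(s (k (s (u (g))))) : A

well-sorted; sort = A


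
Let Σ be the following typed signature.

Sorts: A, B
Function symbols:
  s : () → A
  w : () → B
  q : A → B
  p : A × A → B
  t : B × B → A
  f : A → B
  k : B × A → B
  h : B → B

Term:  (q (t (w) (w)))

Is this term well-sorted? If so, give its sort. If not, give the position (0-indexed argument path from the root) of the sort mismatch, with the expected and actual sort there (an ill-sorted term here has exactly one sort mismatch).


    (w) : B
    (w) : B
  (t (w) (w)) : A
(q (t (w) (w))) : B

well-sorted; sort = B


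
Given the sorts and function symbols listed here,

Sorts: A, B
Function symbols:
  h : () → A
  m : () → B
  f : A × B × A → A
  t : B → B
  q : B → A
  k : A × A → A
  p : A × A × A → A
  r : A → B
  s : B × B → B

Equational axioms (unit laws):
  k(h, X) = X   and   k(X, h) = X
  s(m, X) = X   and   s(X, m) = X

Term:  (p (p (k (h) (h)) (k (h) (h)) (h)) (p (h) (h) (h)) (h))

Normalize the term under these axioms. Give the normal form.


normal form = (p (p (h) (h) (h)) (p (h) (h) (h)) (h))

1. (p (p (k (h) (h)) (k (h) (h)) (h)) (p (h) (h) (h)) (h))  →  (p (p (h) (k (h) (h)) (h)) (p (h) (h) (h)) (h))
2. (p (p (h) (k (h) (h)) (h)) (p (h) (h) (h)) (h))  →  (p (p (h) (h) (h)) (p (h) (h) (h)) (h))


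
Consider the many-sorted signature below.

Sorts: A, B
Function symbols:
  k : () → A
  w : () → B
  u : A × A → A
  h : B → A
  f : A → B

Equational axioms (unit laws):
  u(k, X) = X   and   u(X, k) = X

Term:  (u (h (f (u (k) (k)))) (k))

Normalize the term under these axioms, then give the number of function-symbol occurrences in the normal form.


size = 3

1. (u (h (f (u (k) (k)))) (k))  →  (h (f (u (k) (k))))
2. (h (f (u (k) (k))))  →  (h (f (k)))
normal form: (h (f (k)))


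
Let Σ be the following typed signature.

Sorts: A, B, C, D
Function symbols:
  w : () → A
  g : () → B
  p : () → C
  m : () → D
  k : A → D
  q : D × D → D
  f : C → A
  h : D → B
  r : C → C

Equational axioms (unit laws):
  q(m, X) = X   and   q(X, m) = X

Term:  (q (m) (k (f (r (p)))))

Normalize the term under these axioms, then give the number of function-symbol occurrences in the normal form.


1. (q (m) (k (f (r (p)))))  →  (k (f (r (p))))
normal form: (k (f (r (p))))

size = 4


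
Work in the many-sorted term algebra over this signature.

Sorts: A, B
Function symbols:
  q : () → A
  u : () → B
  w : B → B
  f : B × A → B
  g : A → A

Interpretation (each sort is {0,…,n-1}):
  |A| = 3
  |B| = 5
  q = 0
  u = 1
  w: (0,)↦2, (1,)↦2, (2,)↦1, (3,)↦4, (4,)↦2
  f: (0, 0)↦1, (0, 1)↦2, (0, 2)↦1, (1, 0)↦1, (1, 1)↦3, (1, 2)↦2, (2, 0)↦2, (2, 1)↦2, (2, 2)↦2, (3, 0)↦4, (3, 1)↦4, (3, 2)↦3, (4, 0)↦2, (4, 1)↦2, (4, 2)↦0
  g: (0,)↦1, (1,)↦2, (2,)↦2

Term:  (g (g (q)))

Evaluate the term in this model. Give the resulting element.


value = 2

  q = 0
  (g (q)) = g(0,) = 1
  (g (g (q))) = g(1,) = 2


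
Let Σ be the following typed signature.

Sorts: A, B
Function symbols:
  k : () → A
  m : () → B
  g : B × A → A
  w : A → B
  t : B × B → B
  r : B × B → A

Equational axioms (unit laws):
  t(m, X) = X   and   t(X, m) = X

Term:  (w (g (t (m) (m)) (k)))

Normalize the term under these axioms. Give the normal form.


normal form = (w (g (m) (k)))

1. (w (g (t (m) (m)) (k)))  →  (w (g (m) (k)))


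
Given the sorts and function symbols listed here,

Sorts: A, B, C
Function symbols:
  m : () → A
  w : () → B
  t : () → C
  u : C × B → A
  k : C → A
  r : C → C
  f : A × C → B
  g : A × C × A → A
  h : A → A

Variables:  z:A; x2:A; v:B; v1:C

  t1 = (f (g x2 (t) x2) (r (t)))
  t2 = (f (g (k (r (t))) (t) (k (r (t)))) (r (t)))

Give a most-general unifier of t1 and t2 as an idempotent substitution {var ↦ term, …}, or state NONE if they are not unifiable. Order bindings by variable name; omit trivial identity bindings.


{x2 ↦ (k (r (t)))}


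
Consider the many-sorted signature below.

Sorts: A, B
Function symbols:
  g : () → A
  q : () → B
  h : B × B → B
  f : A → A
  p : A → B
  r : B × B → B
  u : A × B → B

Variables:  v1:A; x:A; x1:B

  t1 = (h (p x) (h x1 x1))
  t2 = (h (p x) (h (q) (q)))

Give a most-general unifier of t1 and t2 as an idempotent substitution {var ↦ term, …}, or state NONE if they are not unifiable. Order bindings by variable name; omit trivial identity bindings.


{x1 ↦ (q)}


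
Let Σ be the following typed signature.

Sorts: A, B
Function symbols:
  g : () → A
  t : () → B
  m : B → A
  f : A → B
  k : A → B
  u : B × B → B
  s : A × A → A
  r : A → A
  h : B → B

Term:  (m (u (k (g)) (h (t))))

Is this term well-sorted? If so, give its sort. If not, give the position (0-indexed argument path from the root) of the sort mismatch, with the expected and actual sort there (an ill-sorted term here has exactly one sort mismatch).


well-sorted; sort = A

      (g) : A
    (k (g)) : B
      (t) : B
    (h (t)) : B
  (u (k (g)) (h (t))) : B
(m (u (k (g)) (h (t)))) : A


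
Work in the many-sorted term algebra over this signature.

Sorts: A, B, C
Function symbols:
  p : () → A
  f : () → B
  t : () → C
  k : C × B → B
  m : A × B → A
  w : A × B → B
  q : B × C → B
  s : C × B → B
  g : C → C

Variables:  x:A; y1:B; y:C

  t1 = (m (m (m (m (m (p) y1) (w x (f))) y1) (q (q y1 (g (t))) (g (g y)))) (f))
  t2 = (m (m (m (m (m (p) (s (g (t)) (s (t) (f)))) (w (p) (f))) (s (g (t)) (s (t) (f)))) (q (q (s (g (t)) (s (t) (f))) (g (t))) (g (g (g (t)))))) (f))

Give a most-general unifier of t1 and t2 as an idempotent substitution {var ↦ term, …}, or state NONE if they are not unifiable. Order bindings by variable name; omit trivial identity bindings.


{x ↦ (p), y ↦ (g (t)), y1 ↦ (s (g (t)) (s (t) (f)))}


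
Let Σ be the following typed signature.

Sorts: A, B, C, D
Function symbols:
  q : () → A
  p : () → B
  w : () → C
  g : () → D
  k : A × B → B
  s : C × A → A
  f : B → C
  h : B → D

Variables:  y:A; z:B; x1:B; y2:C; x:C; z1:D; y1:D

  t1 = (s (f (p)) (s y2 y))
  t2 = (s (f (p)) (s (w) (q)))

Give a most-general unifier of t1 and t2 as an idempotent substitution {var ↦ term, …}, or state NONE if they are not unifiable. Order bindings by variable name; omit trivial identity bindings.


{y ↦ (q), y2 ↦ (w)}


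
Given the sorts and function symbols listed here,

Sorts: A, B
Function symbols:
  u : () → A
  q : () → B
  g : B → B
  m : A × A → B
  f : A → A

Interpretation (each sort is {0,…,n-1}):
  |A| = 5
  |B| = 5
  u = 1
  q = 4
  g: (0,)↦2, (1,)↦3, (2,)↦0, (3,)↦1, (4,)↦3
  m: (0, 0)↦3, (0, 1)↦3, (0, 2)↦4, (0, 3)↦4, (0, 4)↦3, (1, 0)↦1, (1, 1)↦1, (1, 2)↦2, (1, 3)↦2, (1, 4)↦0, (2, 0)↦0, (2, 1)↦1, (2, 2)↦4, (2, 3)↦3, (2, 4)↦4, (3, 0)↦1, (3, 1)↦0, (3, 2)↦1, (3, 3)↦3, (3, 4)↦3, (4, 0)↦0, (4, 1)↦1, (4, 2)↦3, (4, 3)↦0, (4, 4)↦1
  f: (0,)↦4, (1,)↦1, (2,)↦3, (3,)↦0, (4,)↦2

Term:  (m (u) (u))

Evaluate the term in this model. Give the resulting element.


value = 1

  u = 1
  u = 1
  (m (u) (u)) = m(1, 1) = 1


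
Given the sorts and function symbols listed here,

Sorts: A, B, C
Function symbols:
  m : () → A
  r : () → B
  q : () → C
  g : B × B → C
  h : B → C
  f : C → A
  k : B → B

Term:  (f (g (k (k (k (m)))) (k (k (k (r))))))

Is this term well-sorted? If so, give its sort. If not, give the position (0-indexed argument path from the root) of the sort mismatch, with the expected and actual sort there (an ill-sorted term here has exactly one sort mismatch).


ill-sorted at position [0, 0, 0, 0, 0]: expected B, got A

          (m) : A
        (k (m)) : ✗ arg 0 at [0, 0, 0, 0, 0] has sort A, expected B
          (r) : B
        (k (r)) : B
      (k (k (r))) : B
    (k (k (k (r)))) : B


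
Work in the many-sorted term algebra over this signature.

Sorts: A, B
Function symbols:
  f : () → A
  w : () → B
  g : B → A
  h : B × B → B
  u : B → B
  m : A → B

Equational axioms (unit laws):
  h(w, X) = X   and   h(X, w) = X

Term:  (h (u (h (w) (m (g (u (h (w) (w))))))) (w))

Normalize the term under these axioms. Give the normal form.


normal form = (u (m (g (u (w)))))

1. (h (u (h (w) (m (g (u (h (w) (w))))))) (w))  →  (u (h (w) (m (g (u (h (w) (w)))))))
2. (u (h (w) (m (g (u (h (w) (w)))))))  →  (u (m (g (u (h (w) (w))))))
3. (u (m (g (u (h (w) (w))))))  →  (u (m (g (u (w)))))


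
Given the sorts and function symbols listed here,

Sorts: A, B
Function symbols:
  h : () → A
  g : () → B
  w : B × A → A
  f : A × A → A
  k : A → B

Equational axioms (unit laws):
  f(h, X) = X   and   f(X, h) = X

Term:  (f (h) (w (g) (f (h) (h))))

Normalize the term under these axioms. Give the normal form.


1. (f (h) (w (g) (f (h) (h))))  →  (w (g) (f (h) (h)))
2. (w (g) (f (h) (h)))  →  (w (g) (h))

normal form = (w (g) (h))


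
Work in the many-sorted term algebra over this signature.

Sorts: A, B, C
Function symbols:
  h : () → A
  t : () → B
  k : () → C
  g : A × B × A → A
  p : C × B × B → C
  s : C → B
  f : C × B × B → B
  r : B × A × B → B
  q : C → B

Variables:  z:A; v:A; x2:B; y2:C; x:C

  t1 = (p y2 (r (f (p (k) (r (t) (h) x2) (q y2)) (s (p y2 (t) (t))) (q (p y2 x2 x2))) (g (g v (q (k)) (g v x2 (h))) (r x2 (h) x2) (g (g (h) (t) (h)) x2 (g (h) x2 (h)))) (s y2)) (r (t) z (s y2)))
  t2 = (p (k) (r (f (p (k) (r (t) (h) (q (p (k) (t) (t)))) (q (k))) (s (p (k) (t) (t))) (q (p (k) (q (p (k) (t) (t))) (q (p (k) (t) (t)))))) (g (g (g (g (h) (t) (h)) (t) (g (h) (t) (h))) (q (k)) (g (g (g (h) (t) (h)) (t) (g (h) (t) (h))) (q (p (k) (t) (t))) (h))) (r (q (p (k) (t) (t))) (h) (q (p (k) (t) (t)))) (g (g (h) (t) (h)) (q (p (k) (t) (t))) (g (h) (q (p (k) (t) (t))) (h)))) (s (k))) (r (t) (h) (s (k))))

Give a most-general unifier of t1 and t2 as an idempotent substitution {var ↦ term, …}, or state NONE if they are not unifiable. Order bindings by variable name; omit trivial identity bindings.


{v ↦ (g (g (h) (t) (h)) (t) (g (h) (t) (h))), x2 ↦ (q (p (k) (t) (t))), y2 ↦ (k), z ↦ (h)}


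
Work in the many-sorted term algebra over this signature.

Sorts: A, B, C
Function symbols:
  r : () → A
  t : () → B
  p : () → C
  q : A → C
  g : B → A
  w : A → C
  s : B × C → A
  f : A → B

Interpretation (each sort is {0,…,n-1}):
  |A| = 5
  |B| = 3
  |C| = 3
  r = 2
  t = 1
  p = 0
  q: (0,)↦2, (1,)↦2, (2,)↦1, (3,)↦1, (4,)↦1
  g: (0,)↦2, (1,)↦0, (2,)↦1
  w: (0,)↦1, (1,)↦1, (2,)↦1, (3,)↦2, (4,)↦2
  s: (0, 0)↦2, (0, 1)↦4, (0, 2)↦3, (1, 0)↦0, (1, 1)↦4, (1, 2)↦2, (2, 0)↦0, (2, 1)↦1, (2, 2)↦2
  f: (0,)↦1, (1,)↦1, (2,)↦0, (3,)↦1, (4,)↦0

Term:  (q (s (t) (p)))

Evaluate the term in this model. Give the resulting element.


value = 2

  t = 1
  p = 0
  (s (t) (p)) = s(1, 0) = 0
  (q (s (t) (p))) = q(0,) = 2


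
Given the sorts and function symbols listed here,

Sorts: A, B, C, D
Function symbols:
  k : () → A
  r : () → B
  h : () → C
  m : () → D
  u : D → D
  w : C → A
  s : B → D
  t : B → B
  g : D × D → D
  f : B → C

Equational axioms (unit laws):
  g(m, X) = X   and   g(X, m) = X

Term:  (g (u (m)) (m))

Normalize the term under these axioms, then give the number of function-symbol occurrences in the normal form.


size = 2

1. (g (u (m)) (m))  →  (u (m))
normal form: (u (m))


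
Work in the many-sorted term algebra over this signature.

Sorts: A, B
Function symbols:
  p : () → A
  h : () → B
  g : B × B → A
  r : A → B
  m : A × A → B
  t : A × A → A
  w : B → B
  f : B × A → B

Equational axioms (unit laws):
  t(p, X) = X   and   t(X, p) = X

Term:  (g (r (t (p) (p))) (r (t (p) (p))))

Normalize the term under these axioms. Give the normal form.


normal form = (g (r (p)) (r (p)))

1. (g (r (t (p) (p))) (r (t (p) (p))))  →  (g (r (p)) (r (t (p) (p))))
2. (g (r (p)) (r (t (p) (p))))  →  (g (r (p)) (r (p)))


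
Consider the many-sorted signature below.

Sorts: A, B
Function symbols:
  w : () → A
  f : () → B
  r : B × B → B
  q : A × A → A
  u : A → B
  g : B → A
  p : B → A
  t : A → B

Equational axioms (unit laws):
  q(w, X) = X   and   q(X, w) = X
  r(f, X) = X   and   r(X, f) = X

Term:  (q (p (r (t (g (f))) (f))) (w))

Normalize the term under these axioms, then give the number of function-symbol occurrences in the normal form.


size = 4

1. (q (p (r (t (g (f))) (f))) (w))  →  (p (r (t (g (f))) (f)))
2. (p (r (t (g (f))) (f)))  →  (p (t (g (f))))
normal form: (p (t (g (f))))


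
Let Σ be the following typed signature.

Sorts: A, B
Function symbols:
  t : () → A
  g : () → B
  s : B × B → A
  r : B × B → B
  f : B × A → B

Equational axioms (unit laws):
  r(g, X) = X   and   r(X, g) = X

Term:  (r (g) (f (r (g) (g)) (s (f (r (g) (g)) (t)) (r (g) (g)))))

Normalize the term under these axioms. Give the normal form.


1. (r (g) (f (r (g) (g)) (s (f (r (g) (g)) (t)) (r (g) (g)))))  →  (f (r (g) (g)) (s (f (r (g) (g)) (t)) (r (g) (g))))
2. (f (r (g) (g)) (s (f (r (g) (g)) (t)) (r (g) (g))))  →  (f (g) (s (f (r (g) (g)) (t)) (r (g) (g))))
3. (f (g) (s (f (r (g) (g)) (t)) (r (g) (g))))  →  (f (g) (s (f (g) (t)) (r (g) (g))))
4. (f (g) (s (f (g) (t)) (r (g) (g))))  →  (f (g) (s (f (g) (t)) (g)))

normal form = (f (g) (s (f (g) (t)) (g)))


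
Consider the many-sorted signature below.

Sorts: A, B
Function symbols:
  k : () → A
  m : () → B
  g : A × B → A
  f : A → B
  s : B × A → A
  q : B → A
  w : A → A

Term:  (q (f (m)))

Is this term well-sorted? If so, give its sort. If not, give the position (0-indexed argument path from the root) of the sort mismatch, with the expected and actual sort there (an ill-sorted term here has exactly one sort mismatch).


ill-sorted at position [0, 0]: expected A, got B

    (m) : B
  (f (m)) : ✗ arg 0 at [0, 0] has sort B, expected A


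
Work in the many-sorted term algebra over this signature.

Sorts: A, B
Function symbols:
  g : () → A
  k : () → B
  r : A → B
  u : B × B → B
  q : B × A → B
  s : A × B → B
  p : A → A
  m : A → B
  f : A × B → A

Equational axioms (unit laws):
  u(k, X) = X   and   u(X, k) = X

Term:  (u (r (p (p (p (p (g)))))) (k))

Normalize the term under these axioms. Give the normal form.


normal form = (r (p (p (p (p (g))))))

1. (u (r (p (p (p (p (g)))))) (k))  →  (r (p (p (p (p (g))))))


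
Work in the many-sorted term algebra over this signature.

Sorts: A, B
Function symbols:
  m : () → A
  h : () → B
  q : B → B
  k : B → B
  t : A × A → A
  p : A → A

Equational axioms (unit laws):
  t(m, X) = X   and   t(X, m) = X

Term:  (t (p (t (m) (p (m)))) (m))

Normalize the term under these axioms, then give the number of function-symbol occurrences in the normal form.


1. (t (p (t (m) (p (m)))) (m))  →  (p (t (m) (p (m))))
2. (p (t (m) (p (m))))  →  (p (p (m)))
normal form: (p (p (m)))

size = 3


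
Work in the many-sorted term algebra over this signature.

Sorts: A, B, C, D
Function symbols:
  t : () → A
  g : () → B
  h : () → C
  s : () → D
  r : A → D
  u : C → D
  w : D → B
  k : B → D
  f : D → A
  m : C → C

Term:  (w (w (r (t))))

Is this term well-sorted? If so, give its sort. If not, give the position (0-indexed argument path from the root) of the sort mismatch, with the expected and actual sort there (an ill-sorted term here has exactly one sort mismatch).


ill-sorted at position [0]: expected D, got B

      (t) : A
    (r (t)) : D
  (w (r (t))) : B
(w (w (r (t)))) : ✗ arg 0 at [0] has sort B, expected D


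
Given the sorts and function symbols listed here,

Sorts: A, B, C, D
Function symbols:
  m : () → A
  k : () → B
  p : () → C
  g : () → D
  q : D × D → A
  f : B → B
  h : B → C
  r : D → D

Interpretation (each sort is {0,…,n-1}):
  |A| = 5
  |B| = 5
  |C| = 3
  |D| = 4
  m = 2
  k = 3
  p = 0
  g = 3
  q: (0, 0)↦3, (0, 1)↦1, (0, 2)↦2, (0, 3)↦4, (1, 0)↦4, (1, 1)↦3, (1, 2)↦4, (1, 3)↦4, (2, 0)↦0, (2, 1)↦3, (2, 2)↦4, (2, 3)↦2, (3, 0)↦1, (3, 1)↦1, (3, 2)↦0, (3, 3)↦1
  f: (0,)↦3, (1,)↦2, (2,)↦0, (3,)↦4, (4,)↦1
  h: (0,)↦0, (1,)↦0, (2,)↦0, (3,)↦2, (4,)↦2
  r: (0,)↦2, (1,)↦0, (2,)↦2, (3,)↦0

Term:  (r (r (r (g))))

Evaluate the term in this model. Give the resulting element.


  g = 3
  (r (g)) = r(3,) = 0
  (r (r (g))) = r(0,) = 2
  (r (r (r (g)))) = r(2,) = 2

value = 2


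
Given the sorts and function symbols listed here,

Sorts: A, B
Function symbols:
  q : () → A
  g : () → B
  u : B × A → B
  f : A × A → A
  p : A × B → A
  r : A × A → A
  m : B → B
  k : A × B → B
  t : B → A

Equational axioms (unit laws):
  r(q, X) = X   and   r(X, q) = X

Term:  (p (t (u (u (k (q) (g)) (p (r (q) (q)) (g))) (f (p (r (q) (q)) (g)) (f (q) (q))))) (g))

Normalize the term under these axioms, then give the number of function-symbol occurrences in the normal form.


size = 18

1. (p (t (u (u (k (q) (g)) (p (r (q) (q)) (g))) (f (p (r (q) (q)) (g)) (f (q) (q))))) (g))  →  (p (t (u (u (k (q) (g)) (p (q) (g))) (f (p (r (q) (q)) (g)) (f (q) (q))))) (g))
2. (p (t (u (u (k (q) (g)) (p (q) (g))) (f (p (r (q) (q)) (g)) (f (q) (q))))) (g))  →  (p (t (u (u (k (q) (g)) (p (q) (g))) (f (p (q) (g)) (f (q) (q))))) (g))
normal form: (p (t (u (u (k (q) (g)) (p (q) (g))) (f (p (q) (g)) (f (q) (q))))) (g))


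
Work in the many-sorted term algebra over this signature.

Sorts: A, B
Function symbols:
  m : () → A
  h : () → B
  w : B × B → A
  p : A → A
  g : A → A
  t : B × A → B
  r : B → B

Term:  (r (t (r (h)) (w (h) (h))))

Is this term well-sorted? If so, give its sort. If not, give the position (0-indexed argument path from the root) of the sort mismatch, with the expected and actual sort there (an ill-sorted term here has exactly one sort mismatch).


well-sorted; sort = B

      (h) : B
    (r (h)) : B
      (h) : B
      (h) : B
    (w (h) (h)) : A
  (t (r (h)) (w (h) (h))) : B
(r (t (r (h)) (w (h) (h)))) : B


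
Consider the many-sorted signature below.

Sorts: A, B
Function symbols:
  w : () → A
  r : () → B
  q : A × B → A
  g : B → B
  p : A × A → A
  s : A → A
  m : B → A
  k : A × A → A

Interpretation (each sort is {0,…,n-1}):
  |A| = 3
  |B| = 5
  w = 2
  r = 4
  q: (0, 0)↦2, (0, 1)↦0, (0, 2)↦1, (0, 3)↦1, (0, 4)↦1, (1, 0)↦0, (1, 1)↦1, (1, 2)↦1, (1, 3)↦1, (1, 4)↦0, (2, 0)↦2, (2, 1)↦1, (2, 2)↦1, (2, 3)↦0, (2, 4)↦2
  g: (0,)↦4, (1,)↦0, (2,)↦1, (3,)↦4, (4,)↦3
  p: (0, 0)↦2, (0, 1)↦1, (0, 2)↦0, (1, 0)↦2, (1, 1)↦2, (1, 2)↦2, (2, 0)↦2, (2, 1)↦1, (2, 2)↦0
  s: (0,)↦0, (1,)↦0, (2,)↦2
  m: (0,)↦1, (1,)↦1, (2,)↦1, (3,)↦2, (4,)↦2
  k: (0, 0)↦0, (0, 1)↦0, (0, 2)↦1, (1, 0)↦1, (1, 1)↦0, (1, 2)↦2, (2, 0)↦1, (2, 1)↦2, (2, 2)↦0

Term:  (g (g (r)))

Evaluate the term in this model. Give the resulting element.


  r = 4
  (g (r)) = g(4,) = 3
  (g (g (r))) = g(3,) = 4

value = 4


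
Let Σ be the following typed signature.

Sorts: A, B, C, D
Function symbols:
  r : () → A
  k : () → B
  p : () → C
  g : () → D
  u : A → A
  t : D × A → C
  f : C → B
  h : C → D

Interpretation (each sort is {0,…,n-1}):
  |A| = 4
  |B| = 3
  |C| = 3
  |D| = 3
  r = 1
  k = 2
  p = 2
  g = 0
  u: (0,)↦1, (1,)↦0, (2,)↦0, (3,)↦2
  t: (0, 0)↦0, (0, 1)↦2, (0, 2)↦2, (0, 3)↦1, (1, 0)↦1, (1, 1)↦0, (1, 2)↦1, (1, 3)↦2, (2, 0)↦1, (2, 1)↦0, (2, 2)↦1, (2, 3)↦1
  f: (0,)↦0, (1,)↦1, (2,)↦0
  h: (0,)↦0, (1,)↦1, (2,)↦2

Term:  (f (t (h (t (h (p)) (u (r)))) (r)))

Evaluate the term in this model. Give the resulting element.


  p = 2
  (h (p)) = h(2,) = 2
  r = 1
  (u (r)) = u(1,) = 0
  (t (h (p)) (u (r))) = t(2, 0) = 1
  (h (t (h (p)) (u (r)))) = h(1,) = 1
  r = 1
  (t (h (t (h (p)) (u (r)))) (r)) = t(1, 1) = 0
  (f (t (h (t (h (p)) (u (r)))) (r))) = f(0,) = 0

value = 0


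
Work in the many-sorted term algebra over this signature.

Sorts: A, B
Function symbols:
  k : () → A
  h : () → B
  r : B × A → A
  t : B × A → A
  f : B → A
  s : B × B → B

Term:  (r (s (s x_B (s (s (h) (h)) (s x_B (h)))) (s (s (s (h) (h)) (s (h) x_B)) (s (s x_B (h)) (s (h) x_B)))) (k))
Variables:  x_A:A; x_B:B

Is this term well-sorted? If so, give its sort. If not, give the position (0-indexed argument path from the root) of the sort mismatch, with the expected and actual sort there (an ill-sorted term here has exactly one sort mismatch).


well-sorted; sort = A

      x_B : B
          (h) : B
          (h) : B
        (s (h) (h)) : B
          x_B : B
          (h) : B
        (s x_B (h)) : B
      (s (s (h) (h)) (s x_B (h))) : B
    (s x_B (s (s (h) (h)) (s x_B (h)))) : B
          (h) : B
          (h) : B
        (s (h) (h)) : B
          (h) : B
          x_B : B
        (s (h) x_B) : B
      (s (s (h) (h)) (s (h) x_B)) : B
          x_B : B
          (h) : B
        (s x_B (h)) : B
          (h) : B
          x_B : B
        (s (h) x_B) : B
      (s (s x_B (h)) (s (h) x_B)) : B
    (s (s (s (h) (h)) (s (h) x_B)) (s (s x_B (h)) (s (h) x_B))) : B
  (s (s x_B (s (s (h) (h)) (s x_B (h)))) (s (s (s (h) (h)) (s (h) x_B)) (s (s x_B (h)) (s (h) x_B)))) : B
  (k) : A
(r (s (s x_B (s (s (h) (h)) (s x_B (h)))) (s (s (s (h) (h)) (s (h) x_B)) (s (s x_B (h)) (s (h) x_B)))) (k)) : A


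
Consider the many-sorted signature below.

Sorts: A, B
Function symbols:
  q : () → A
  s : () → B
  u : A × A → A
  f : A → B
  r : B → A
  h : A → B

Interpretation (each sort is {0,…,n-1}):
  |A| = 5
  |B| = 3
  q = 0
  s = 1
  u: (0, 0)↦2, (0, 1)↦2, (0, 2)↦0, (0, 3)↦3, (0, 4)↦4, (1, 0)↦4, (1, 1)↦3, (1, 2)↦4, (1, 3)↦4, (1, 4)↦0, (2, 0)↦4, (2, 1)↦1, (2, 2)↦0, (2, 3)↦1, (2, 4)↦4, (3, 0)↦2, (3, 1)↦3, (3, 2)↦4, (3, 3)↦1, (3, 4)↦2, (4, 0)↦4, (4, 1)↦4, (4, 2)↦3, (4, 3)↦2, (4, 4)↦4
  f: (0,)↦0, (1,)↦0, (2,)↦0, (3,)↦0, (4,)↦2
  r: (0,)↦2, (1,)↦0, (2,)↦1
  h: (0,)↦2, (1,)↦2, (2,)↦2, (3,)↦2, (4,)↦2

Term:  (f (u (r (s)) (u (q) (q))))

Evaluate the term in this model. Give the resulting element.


value = 0

  s = 1
  (r (s)) = r(1,) = 0
  q = 0
  q = 0
  (u (q) (q)) = u(0, 0) = 2
  (u (r (s)) (u (q) (q))) = u(0, 2) = 0
  (f (u (r (s)) (u (q) (q)))) = f(0,) = 0


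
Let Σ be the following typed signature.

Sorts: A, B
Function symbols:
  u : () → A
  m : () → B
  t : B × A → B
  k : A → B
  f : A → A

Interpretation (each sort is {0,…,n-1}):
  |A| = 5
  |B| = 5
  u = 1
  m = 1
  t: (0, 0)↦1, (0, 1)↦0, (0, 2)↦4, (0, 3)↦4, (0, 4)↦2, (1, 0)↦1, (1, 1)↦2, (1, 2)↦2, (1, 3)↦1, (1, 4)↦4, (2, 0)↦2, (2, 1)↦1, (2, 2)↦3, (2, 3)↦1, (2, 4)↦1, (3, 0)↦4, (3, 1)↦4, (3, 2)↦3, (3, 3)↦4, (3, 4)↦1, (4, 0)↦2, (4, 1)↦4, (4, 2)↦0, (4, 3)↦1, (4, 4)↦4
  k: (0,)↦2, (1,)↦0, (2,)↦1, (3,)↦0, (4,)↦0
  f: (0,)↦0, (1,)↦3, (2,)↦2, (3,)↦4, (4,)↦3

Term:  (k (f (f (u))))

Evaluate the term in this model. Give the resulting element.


value = 0

  u = 1
  (f (u)) = f(1,) = 3
  (f (f (u))) = f(3,) = 4
  (k (f (f (u)))) = k(4,) = 0


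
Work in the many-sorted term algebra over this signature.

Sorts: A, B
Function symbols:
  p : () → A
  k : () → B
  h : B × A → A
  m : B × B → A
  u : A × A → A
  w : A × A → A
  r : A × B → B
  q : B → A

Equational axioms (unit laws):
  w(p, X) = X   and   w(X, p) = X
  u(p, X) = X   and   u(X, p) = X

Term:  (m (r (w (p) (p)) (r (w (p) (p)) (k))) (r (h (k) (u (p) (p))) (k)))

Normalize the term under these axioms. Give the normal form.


normal form = (m (r (p) (r (p) (k))) (r (h (k) (p)) (k)))

1. (m (r (w (p) (p)) (r (w (p) (p)) (k))) (r (h (k) (u (p) (p))) (k)))  →  (m (r (p) (r (w (p) (p)) (k))) (r (h (k) (u (p) (p))) (k)))
2. (m (r (p) (r (w (p) (p)) (k))) (r (h (k) (u (p) (p))) (k)))  →  (m (r (p) (r (p) (k))) (r (h (k) (u (p) (p))) (k)))
3. (m (r (p) (r (p) (k))) (r (h (k) (u (p) (p))) (k)))  →  (m (r (p) (r (p) (k))) (r (h (k) (p)) (k)))
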